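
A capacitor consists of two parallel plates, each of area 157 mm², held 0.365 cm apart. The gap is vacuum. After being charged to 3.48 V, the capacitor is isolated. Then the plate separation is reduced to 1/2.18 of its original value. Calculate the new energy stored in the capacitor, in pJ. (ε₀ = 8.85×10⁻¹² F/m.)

1.06 pJ

A = 157 mm² = 1.57×10⁻⁴ m².
Initially C₁ = ε₀A/d = 8.85×10⁻¹² × 1.57×10⁻⁴ / 3.65×10⁻³ = 3.81×10⁻¹³ F.
U₁ = 2.31×10⁻¹² J.
Isolated ⇒ Q is held fixed. C₂ = 2.18 C₁ and U = Q²/(2C), so U₂/U₁ = C₁/C₂ = 0.459.
U₂ = 0.459 × 2.31×10⁻¹² = 1.06×10⁻¹² J.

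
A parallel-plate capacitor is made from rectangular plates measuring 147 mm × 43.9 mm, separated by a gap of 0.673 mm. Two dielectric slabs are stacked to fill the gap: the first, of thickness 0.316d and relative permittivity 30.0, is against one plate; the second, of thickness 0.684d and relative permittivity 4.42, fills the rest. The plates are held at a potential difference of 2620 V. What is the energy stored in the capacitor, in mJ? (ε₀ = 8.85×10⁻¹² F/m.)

A = 147 × 43.9 mm² = 6.45×10⁻³ m².
Stacked slabs ⇒ two capacitors in series, each with the full plate area.
C₁ = κ₁ε₀A/d₁ = 30.0 × 8.85×10⁻¹² × 6.45×10⁻³ / 2.13×10⁻⁴ = 8.06×10⁻⁹ F.
C₂ = κ₂ε₀A/d₂ = 4.42 × 8.85×10⁻¹² × 6.45×10⁻³ / 4.60×10⁻⁴ = 5.48×10⁻¹⁰ F.
C = (1/C₁ + 1/C₂)⁻¹ = 5.13×10⁻¹⁰ F.
U = ½CV² = ½ × 5.13×10⁻¹⁰ × (2620)² = 1.76×10⁻³ J.

U ≈ 1.76 mJ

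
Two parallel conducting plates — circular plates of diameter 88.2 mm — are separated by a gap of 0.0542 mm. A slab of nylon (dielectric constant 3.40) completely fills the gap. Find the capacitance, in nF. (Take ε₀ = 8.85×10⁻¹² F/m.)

A = π(88.2/2 mm)² = 6.11×10⁻³ m².
C = κε₀A/d = 3.40 × 8.85×10⁻¹² × 6.11×10⁻³ / 5.42×10⁻⁵ = 3.39×10⁻⁹ F.

3.39 nF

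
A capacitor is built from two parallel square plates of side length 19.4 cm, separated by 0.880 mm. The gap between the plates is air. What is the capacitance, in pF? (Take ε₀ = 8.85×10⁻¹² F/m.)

C ≈ 378 pF

A = (19.4 cm)² = 3.76×10⁻² m².
C = ε₀A/d = 8.85×10⁻¹² × 3.76×10⁻² / 8.80×10⁻⁴ = 3.78×10⁻¹⁰ F.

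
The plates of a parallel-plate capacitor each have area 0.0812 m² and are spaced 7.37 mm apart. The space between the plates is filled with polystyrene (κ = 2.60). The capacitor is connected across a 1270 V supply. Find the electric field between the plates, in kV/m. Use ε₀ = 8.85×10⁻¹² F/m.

172 kV/m

E = V/d = 1270 / 7.37×10⁻³ = 1.72×10⁵ V/m.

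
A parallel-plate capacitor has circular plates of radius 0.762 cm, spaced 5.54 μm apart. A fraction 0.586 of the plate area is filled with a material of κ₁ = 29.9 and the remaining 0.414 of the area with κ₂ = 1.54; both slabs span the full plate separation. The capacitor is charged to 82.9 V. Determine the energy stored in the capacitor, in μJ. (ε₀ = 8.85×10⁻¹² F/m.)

18.2 μJ

A = π(0.762 cm)² = 1.82×10⁻⁴ m².
Side-by-side slabs ⇒ two capacitors in parallel, each spanning the full gap.
C₁ = κ₁ε₀A₁/d = 29.9 × 8.85×10⁻¹² × 1.07×10⁻⁴ / 5.54×10⁻⁶ = 5.11×10⁻⁹ F.
C₂ = κ₂ε₀A₂/d = 1.54 × 8.85×10⁻¹² × 7.55×10⁻⁵ / 5.54×10⁻⁶ = 1.86×10⁻¹⁰ F.
C = C₁ + C₂ = 5.29×10⁻⁹ F.
U = ½CV² = ½ × 5.29×10⁻⁹ × (82.9)² = 1.82×10⁻⁵ J.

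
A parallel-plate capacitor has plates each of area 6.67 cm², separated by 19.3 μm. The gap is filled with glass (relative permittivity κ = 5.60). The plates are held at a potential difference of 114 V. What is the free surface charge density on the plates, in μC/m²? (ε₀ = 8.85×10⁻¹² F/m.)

σ ≈ 293 μC/m²

A = 6.67 cm² = 6.67×10⁻⁴ m².
C = κε₀A/d = 5.60 × 8.85×10⁻¹² × 6.67×10⁻⁴ / 1.93×10⁻⁵ = 1.71×10⁻⁹ F.
σ = Q/A = CV/A = 1.71×10⁻⁹ × 114 / 6.67×10⁻⁴ = 2.93×10⁻⁴ C/m².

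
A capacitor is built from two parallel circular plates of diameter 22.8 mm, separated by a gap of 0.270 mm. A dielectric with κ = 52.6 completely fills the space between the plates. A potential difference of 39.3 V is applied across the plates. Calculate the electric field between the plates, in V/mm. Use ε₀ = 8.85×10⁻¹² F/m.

E = V/d = 39.3 / 2.70×10⁻⁴ = 1.46×10⁵ V/m.

146 V/mm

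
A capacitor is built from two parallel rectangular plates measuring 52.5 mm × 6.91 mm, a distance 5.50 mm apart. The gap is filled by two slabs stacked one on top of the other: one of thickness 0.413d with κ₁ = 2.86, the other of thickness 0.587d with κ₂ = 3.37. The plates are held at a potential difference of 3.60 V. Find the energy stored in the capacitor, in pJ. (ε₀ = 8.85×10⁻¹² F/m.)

A = 52.5 × 6.91 mm² = 3.63×10⁻⁴ m².
Stacked slabs ⇒ two capacitors in series, each with the full plate area.
C₁ = κ₁ε₀A/d₁ = 2.86 × 8.85×10⁻¹² × 3.63×10⁻⁴ / 2.27×10⁻³ = 4.04×10⁻¹² F.
C₂ = κ₂ε₀A/d₂ = 3.37 × 8.85×10⁻¹² × 3.63×10⁻⁴ / 3.23×10⁻³ = 3.35×10⁻¹² F.
C = (1/C₁ + 1/C₂)⁻¹ = 1.83×10⁻¹² F.
U = ½CV² = ½ × 1.83×10⁻¹² × (3.60)² = 1.19×10⁻¹¹ J.

U ≈ 11.9 pJ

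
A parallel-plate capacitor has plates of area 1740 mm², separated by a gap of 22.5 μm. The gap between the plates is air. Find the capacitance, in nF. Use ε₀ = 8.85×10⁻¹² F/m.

A = 1740 mm² = 1.74×10⁻³ m².
C = ε₀A/d = 8.85×10⁻¹² × 1.74×10⁻³ / 2.25×10⁻⁵ = 6.84×10⁻¹⁰ F.

C ≈ 0.684 nF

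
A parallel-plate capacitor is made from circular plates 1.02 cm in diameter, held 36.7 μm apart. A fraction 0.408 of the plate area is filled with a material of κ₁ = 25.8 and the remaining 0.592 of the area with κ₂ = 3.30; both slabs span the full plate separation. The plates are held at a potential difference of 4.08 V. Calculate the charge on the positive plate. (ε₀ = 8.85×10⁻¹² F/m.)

A = π(1.02/2 cm)² = 8.17×10⁻⁵ m².
Side-by-side slabs ⇒ two capacitors in parallel, each spanning the full gap.
C₁ = κ₁ε₀A₁/d = 25.8 × 8.85×10⁻¹² × 3.33×10⁻⁵ / 3.67×10⁻⁵ = 2.07×10⁻¹⁰ F.
C₂ = κ₂ε₀A₂/d = 3.30 × 8.85×10⁻¹² × 4.84×10⁻⁵ / 3.67×10⁻⁵ = 3.85×10⁻¹¹ F.
C = C₁ + C₂ = 2.46×10⁻¹⁰ F.
Q = CV = 2.46×10⁻¹⁰ × 4.08 = 1.00×10⁻⁹ C.

Q ≈ 1.00 nC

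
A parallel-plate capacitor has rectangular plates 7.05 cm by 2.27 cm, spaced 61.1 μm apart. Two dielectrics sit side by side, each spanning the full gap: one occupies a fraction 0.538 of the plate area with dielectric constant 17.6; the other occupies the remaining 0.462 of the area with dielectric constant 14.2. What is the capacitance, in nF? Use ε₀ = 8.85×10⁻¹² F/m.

A = 7.05 × 2.27 cm² = 1.60×10⁻³ m².
Side-by-side slabs ⇒ two capacitors in parallel, each spanning the full gap.
C₁ = κ₁ε₀A₁/d = 17.6 × 8.85×10⁻¹² × 8.61×10⁻⁴ / 6.11×10⁻⁵ = 2.19×10⁻⁹ F.
C₂ = κ₂ε₀A₂/d = 14.2 × 8.85×10⁻¹² × 7.39×10⁻⁴ / 6.11×10⁻⁵ = 1.52×10⁻⁹ F.
C = C₁ + C₂ = 3.72×10⁻⁹ F.

C ≈ 3.72 nF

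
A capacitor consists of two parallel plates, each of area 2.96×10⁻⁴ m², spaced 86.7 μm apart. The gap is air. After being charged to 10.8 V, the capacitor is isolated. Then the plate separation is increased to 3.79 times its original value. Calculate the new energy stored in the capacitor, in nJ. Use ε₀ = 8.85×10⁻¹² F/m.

Initially C₁ = ε₀A/d = 8.85×10⁻¹² × 2.96×10⁻⁴ / 8.67×10⁻⁵ = 3.02×10⁻¹¹ F.
U₁ = 1.76×10⁻⁹ J.
Isolated ⇒ Q is held fixed. C₂ = 0.264 C₁ and U = Q²/(2C), so U₂/U₁ = C₁/C₂ = 3.79.
U₂ = 3.79 × 1.76×10⁻⁹ = 6.68×10⁻⁹ J.

U ≈ 6.68 nJ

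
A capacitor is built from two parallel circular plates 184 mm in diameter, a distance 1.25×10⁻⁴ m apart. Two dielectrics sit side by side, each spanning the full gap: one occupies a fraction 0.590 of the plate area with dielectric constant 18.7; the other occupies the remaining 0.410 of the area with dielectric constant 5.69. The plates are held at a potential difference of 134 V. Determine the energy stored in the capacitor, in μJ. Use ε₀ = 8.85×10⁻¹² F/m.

226 μJ

A = π(184/2 mm)² = 2.66×10⁻² m².
Side-by-side slabs ⇒ two capacitors in parallel, each spanning the full gap.
C₁ = κ₁ε₀A₁/d = 18.7 × 8.85×10⁻¹² × 1.57×10⁻² / 1.25×10⁻⁴ = 2.08×10⁻⁸ F.
C₂ = κ₂ε₀A₂/d = 5.69 × 8.85×10⁻¹² × 1.09×10⁻² / 1.25×10⁻⁴ = 4.39×10⁻⁹ F.
C = C₁ + C₂ = 2.52×10⁻⁸ F.
U = ½CV² = ½ × 2.52×10⁻⁸ × (134)² = 2.26×10⁻⁴ J.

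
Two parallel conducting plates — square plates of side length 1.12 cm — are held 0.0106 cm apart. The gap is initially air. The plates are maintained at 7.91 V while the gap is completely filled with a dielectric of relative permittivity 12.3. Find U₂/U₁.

U₂/U₁ ≈ 12.3

Battery connected ⇒ V is held fixed.
C₂ = 12.3 C₁ and U = ½CV², so U₂/U₁ = C₂/C₁ = 12.3.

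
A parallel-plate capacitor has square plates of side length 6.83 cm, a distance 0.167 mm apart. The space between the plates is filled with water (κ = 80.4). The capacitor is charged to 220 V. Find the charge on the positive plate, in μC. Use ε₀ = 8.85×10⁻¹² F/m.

Q ≈ 4.37 μC

A = (6.83 cm)² = 4.66×10⁻³ m².
C = κε₀A/d = 80.4 × 8.85×10⁻¹² × 4.66×10⁻³ / 1.67×10⁻⁴ = 1.99×10⁻⁸ F.
Q = CV = 1.99×10⁻⁸ × 220 = 4.37×10⁻⁶ C.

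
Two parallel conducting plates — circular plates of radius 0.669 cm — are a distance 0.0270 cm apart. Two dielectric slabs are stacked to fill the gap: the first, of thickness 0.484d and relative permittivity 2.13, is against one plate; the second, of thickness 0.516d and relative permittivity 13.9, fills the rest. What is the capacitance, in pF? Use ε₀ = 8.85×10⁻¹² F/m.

A = π(0.669 cm)² = 1.41×10⁻⁴ m².
Stacked slabs ⇒ two capacitors in series, each with the full plate area.
C₁ = κ₁ε₀A/d₁ = 2.13 × 8.85×10⁻¹² × 1.41×10⁻⁴ / 1.31×10⁻⁴ = 2.03×10⁻¹¹ F.
C₂ = κ₂ε₀A/d₂ = 13.9 × 8.85×10⁻¹² × 1.41×10⁻⁴ / 1.39×10⁻⁴ = 1.24×10⁻¹⁰ F.
C = (1/C₁ + 1/C₂)⁻¹ = 1.74×10⁻¹¹ F.

C ≈ 17.4 pF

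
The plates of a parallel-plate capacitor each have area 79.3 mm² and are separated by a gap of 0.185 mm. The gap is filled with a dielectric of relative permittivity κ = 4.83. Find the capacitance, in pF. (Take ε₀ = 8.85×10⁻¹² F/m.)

A = 79.3 mm² = 7.93×10⁻⁵ m².
C = κε₀A/d = 4.83 × 8.85×10⁻¹² × 7.93×10⁻⁵ / 1.85×10⁻⁴ = 1.83×10⁻¹¹ F.

18.3 pF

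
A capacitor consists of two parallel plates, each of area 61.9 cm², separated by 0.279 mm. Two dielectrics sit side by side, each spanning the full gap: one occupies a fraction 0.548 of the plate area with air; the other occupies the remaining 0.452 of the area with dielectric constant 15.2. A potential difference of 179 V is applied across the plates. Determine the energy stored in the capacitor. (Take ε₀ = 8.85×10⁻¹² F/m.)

U ≈ 23.3 μJ

A = 61.9 cm² = 6.19×10⁻³ m².
Side-by-side slabs ⇒ two capacitors in parallel, each spanning the full gap.
C₁ = κ₁ε₀A₁/d = 1.00 × 8.85×10⁻¹² × 3.39×10⁻³ / 2.79×10⁻⁴ = 1.08×10⁻¹⁰ F.
C₂ = κ₂ε₀A₂/d = 15.2 × 8.85×10⁻¹² × 2.80×10⁻³ / 2.79×10⁻⁴ = 1.35×10⁻⁹ F.
C = C₁ + C₂ = 1.46×10⁻⁹ F.
U = ½CV² = ½ × 1.46×10⁻⁹ × (179)² = 2.33×10⁻⁵ J.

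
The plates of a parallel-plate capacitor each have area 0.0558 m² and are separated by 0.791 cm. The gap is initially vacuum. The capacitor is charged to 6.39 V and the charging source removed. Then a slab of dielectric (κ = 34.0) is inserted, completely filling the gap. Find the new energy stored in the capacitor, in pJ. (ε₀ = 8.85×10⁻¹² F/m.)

37.5 pJ

Initially C₁ = ε₀A/d = 8.85×10⁻¹² × 5.58×10⁻² / 7.91×10⁻³ = 6.24×10⁻¹¹ F.
U₁ = 1.27×10⁻⁹ J.
Isolated ⇒ Q is held fixed. C₂ = 34.0 C₁ and U = Q²/(2C), so U₂/U₁ = C₁/C₂ = 0.0294.
U₂ = 0.0294 × 1.27×10⁻⁹ = 3.75×10⁻¹¹ J.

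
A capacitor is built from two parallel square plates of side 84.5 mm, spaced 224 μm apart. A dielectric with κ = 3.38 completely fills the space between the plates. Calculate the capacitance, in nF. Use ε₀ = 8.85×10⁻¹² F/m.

0.954 nF

A = (84.5 mm)² = 7.14×10⁻³ m².
C = κε₀A/d = 3.38 × 8.85×10⁻¹² × 7.14×10⁻³ / 2.24×10⁻⁴ = 9.54×10⁻¹⁰ F.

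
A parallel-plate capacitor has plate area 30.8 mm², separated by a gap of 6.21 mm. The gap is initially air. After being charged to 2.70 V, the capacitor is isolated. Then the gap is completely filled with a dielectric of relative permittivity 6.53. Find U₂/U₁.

Isolated ⇒ Q is held fixed.
C₂ = 6.53 C₁ and U = Q²/(2C), so U₂/U₁ = C₁/C₂ = 0.153.

0.153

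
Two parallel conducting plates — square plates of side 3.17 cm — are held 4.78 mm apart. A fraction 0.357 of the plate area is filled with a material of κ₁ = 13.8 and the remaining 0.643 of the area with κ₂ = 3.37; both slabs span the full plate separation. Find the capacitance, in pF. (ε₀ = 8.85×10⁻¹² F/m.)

A = (3.17 cm)² = 1.00×10⁻³ m².
Side-by-side slabs ⇒ two capacitors in parallel, each spanning the full gap.
C₁ = κ₁ε₀A₁/d = 13.8 × 8.85×10⁻¹² × 3.59×10⁻⁴ / 4.78×10⁻³ = 9.17×10⁻¹² F.
C₂ = κ₂ε₀A₂/d = 3.37 × 8.85×10⁻¹² × 6.46×10⁻⁴ / 4.78×10⁻³ = 4.03×10⁻¹² F.
C = C₁ + C₂ = 1.32×10⁻¹¹ F.

13.2 pF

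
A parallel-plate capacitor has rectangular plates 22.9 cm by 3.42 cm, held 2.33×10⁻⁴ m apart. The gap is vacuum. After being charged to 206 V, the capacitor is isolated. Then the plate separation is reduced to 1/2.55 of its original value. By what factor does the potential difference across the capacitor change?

0.392

Isolated ⇒ Q is held fixed.
C₂ = 2.55 C₁ and V = Q/C, so V₂/V₁ = C₁/C₂ = 0.392.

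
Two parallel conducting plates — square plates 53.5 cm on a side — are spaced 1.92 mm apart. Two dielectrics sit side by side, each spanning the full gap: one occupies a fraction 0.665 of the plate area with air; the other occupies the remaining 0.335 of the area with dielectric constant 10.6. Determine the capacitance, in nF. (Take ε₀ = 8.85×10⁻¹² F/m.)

5.56 nF

A = (53.5 cm)² = 0.286 m².
Side-by-side slabs ⇒ two capacitors in parallel, each spanning the full gap.
C₁ = κ₁ε₀A₁/d = 1.00 × 8.85×10⁻¹² × 0.190 / 1.92×10⁻³ = 8.77×10⁻¹⁰ F.
C₂ = κ₂ε₀A₂/d = 10.6 × 8.85×10⁻¹² × 9.59×10⁻² / 1.92×10⁻³ = 4.68×10⁻⁹ F.
C = C₁ + C₂ = 5.56×10⁻⁹ F.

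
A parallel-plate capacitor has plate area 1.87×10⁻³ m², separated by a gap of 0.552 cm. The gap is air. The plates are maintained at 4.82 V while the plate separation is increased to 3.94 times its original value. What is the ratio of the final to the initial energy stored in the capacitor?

0.254

Battery connected ⇒ V is held fixed.
C₂ = 0.254 C₁ and U = ½CV², so U₂/U₁ = C₂/C₁ = 0.254.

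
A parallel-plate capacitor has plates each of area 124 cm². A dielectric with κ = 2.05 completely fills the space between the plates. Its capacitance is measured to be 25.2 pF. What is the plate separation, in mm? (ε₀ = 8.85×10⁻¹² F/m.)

A = 124 cm² = 1.24×10⁻² m².
d = κε₀A/C = 2.05 × 8.85×10⁻¹² × 1.24×10⁻² / 2.52×10⁻¹¹ = 8.93×10⁻³ m.

d ≈ 8.93 mm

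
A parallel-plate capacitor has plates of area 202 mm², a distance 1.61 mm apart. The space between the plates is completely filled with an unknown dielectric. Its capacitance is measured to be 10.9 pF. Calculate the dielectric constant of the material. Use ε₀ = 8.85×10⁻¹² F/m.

A = 202 mm² = 2.02×10⁻⁴ m².
κ = Cd/(ε₀A) = 1.09×10⁻¹¹ × 1.61×10⁻³ / (8.85×10⁻¹² × 2.02×10⁻⁴) = 9.82.

κ ≈ 9.82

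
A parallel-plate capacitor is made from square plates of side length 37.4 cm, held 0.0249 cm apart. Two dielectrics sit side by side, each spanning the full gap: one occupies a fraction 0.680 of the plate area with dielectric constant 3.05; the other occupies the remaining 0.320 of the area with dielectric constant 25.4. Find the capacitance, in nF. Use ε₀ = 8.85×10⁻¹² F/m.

A = (37.4 cm)² = 0.140 m².
Side-by-side slabs ⇒ two capacitors in parallel, each spanning the full gap.
C₁ = κ₁ε₀A₁/d = 3.05 × 8.85×10⁻¹² × 9.51×10⁻² / 2.49×10⁻⁴ = 1.03×10⁻⁸ F.
C₂ = κ₂ε₀A₂/d = 25.4 × 8.85×10⁻¹² × 4.48×10⁻² / 2.49×10⁻⁴ = 4.04×10⁻⁸ F.
C = C₁ + C₂ = 5.07×10⁻⁸ F.

50.7 nF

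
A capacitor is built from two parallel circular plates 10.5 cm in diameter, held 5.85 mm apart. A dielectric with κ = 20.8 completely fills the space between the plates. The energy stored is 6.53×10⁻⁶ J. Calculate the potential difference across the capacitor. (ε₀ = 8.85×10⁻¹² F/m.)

A = π(10.5/2 cm)² = 8.66×10⁻³ m².
C = κε₀A/d = 20.8 × 8.85×10⁻¹² × 8.66×10⁻³ / 5.85×10⁻³ = 2.72×10⁻¹⁰ F.
V = √(2U/C) = √(2 × 6.53×10⁻⁶ / 2.72×10⁻¹⁰) = 2.19×10² V.

219 V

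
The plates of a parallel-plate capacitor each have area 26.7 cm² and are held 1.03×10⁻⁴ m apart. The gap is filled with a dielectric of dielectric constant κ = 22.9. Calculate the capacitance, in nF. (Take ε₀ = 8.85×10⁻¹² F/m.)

C ≈ 5.25 nF

A = 26.7 cm² = 2.67×10⁻³ m².
C = κε₀A/d = 22.9 × 8.85×10⁻¹² × 2.67×10⁻³ / 1.03×10⁻⁴ = 5.25×10⁻⁹ F.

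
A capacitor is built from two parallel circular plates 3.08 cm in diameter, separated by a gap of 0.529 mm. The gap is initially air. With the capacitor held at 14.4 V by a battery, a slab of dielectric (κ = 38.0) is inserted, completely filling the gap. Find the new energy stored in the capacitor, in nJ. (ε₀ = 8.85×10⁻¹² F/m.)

A = π(3.08/2 cm)² = 7.45×10⁻⁴ m².
Initially C₁ = ε₀A/d = 8.85×10⁻¹² × 7.45×10⁻⁴ / 5.29×10⁻⁴ = 1.25×10⁻¹¹ F.
U₁ = 1.29×10⁻⁹ J.
Battery connected ⇒ V is held fixed. C₂ = 38.0 C₁ and U = ½CV², so U₂/U₁ = C₂/C₁ = 38.0.
U₂ = 38.0 × 1.29×10⁻⁹ = 4.91×10⁻⁸ J.

49.1 nJ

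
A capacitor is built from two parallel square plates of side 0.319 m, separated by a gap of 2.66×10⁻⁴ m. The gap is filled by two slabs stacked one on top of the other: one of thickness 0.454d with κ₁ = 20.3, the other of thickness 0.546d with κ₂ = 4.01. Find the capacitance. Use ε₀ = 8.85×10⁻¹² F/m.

21.4 nF

A = (0.319 m)² = 0.102 m².
Stacked slabs ⇒ two capacitors in series, each with the full plate area.
C₁ = κ₁ε₀A/d₁ = 20.3 × 8.85×10⁻¹² × 0.102 / 1.21×10⁻⁴ = 1.51×10⁻⁷ F.
C₂ = κ₂ε₀A/d₂ = 4.01 × 8.85×10⁻¹² × 0.102 / 1.45×10⁻⁴ = 2.49×10⁻⁸ F.
C = (1/C₁ + 1/C₂)⁻¹ = 2.14×10⁻⁸ F.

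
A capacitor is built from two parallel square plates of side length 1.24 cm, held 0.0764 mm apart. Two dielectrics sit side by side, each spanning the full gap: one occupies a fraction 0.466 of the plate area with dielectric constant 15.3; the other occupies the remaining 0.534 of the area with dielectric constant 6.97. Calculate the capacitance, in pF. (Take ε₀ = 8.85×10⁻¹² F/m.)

C ≈ 193 pF

A = (1.24 cm)² = 1.54×10⁻⁴ m².
Side-by-side slabs ⇒ two capacitors in parallel, each spanning the full gap.
C₁ = κ₁ε₀A₁/d = 15.3 × 8.85×10⁻¹² × 7.17×10⁻⁵ / 7.64×10⁻⁵ = 1.27×10⁻¹⁰ F.
C₂ = κ₂ε₀A₂/d = 6.97 × 8.85×10⁻¹² × 8.21×10⁻⁵ / 7.64×10⁻⁵ = 6.63×10⁻¹¹ F.
C = C₁ + C₂ = 1.93×10⁻¹⁰ F.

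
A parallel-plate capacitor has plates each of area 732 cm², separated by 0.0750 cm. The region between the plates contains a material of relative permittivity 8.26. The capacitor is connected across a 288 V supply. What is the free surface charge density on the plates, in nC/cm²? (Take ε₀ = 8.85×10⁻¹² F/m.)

2.81 nC/cm²

A = 732 cm² = 7.32×10⁻² m².
C = κε₀A/d = 8.26 × 8.85×10⁻¹² × 7.32×10⁻² / 7.50×10⁻⁴ = 7.13×10⁻⁹ F.
σ = Q/A = CV/A = 7.13×10⁻⁹ × 288 / 7.32×10⁻² = 2.81×10⁻⁵ C/m².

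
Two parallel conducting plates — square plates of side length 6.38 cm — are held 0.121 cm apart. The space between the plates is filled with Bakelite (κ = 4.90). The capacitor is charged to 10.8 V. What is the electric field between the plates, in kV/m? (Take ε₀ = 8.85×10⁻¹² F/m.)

8.93 kV/m

E = V/d = 10.8 / 1.21×10⁻³ = 8.93×10³ V/m.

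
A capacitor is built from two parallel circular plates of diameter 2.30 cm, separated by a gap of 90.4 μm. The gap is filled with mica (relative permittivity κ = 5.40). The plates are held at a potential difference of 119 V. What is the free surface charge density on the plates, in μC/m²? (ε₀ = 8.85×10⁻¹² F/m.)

A = π(2.30/2 cm)² = 4.15×10⁻⁴ m².
C = κε₀A/d = 5.40 × 8.85×10⁻¹² × 4.15×10⁻⁴ / 9.04×10⁻⁵ = 2.20×10⁻¹⁰ F.
σ = Q/A = CV/A = 2.20×10⁻¹⁰ × 119 / 4.15×10⁻⁴ = 6.29×10⁻⁵ C/m².

62.9 μC/m²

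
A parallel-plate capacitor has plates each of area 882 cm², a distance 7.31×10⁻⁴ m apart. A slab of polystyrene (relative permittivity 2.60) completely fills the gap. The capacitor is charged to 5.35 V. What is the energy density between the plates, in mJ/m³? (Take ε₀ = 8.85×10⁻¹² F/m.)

E = V/d = 5.35 / 7.31×10⁻⁴ = 7.32×10³ V/m.
u = ½κε₀E² = ½ × 2.60 × 8.85×10⁻¹² × (7.32×10³)² = 6.16×10⁻⁴ J/m³.

0.616 mJ/m³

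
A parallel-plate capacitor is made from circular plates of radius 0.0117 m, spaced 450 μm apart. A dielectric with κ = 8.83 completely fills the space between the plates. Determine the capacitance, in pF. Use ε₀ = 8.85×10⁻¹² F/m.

C ≈ 74.7 pF

A = π(0.0117 m)² = 4.30×10⁻⁴ m².
C = κε₀A/d = 8.83 × 8.85×10⁻¹² × 4.30×10⁻⁴ / 4.50×10⁻⁴ = 7.47×10⁻¹¹ F.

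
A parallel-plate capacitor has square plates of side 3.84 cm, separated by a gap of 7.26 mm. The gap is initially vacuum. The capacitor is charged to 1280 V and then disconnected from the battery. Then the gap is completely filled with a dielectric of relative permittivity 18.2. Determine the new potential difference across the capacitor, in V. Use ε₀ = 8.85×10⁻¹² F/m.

V ≈ 70.3 V

A = (3.84 cm)² = 1.47×10⁻³ m².
Initially C₁ = ε₀A/d = 8.85×10⁻¹² × 1.47×10⁻³ / 7.26×10⁻³ = 1.80×10⁻¹² F.
V₁ = 1.28×10³ V.
Isolated ⇒ Q is held fixed. C₂ = 18.2 C₁ and V = Q/C, so V₂/V₁ = C₁/C₂ = 0.0549.
V₂ = 0.0549 × 1.28×10³ = 70.3 V.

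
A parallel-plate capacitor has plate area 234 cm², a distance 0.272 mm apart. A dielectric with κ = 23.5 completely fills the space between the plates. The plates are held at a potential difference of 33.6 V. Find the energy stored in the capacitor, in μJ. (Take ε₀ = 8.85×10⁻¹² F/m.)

U ≈ 10.1 μJ

A = 234 cm² = 2.34×10⁻² m².
C = κε₀A/d = 23.5 × 8.85×10⁻¹² × 2.34×10⁻² / 2.72×10⁻⁴ = 1.79×10⁻⁸ F.
U = ½CV² = ½ × 1.79×10⁻⁸ × (33.6)² = 1.01×10⁻⁵ J.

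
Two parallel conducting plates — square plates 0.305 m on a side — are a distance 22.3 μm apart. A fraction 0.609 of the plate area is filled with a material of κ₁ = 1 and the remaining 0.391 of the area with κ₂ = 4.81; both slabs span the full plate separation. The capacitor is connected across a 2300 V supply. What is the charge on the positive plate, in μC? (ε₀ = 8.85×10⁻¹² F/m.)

A = (0.305 m)² = 9.30×10⁻² m².
Side-by-side slabs ⇒ two capacitors in parallel, each spanning the full gap.
C₁ = κ₁ε₀A₁/d = 1.00 × 8.85×10⁻¹² × 5.67×10⁻² / 2.23×10⁻⁵ = 2.25×10⁻⁸ F.
C₂ = κ₂ε₀A₂/d = 4.81 × 8.85×10⁻¹² × 3.64×10⁻² / 2.23×10⁻⁵ = 6.94×10⁻⁸ F.
C = C₁ + C₂ = 9.19×10⁻⁸ F.
Q = CV = 9.19×10⁻⁸ × 2300 = 2.11×10⁻⁴ C.

Q ≈ 211 μC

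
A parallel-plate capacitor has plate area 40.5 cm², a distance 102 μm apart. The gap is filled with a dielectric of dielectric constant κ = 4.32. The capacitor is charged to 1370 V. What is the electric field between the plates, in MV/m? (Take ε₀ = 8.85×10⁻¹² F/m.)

E ≈ 13.4 MV/m

E = V/d = 1370 / 1.02×10⁻⁴ = 1.34×10⁷ V/m.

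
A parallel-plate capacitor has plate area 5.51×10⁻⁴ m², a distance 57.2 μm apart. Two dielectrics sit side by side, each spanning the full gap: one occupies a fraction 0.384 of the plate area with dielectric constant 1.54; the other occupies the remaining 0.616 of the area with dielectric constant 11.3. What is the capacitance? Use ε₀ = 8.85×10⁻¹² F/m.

Side-by-side slabs ⇒ two capacitors in parallel, each spanning the full gap.
C₁ = κ₁ε₀A₁/d = 1.54 × 8.85×10⁻¹² × 2.12×10⁻⁴ / 5.72×10⁻⁵ = 5.04×10⁻¹¹ F.
C₂ = κ₂ε₀A₂/d = 11.3 × 8.85×10⁻¹² × 3.39×10⁻⁴ / 5.72×10⁻⁵ = 5.93×10⁻¹⁰ F.
C = C₁ + C₂ = 6.44×10⁻¹⁰ F.

0.644 nF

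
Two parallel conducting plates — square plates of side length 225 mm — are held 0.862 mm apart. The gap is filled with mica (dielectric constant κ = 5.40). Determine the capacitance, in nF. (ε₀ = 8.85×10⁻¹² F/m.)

2.81 nF

A = (225 mm)² = 5.06×10⁻² m².
C = κε₀A/d = 5.40 × 8.85×10⁻¹² × 5.06×10⁻² / 8.62×10⁻⁴ = 2.81×10⁻⁹ F.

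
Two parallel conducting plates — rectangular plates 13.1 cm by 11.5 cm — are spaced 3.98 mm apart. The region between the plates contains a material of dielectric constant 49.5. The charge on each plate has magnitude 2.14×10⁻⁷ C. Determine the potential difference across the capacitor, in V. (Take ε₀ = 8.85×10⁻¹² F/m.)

V ≈ 129 V

A = 13.1 × 11.5 cm² = 1.51×10⁻² m².
C = κε₀A/d = 49.5 × 8.85×10⁻¹² × 1.51×10⁻² / 3.98×10⁻³ = 1.66×10⁻⁹ F.
V = Q/C = 2.14×10⁻⁷ / 1.66×10⁻⁹ = 1.29×10² V.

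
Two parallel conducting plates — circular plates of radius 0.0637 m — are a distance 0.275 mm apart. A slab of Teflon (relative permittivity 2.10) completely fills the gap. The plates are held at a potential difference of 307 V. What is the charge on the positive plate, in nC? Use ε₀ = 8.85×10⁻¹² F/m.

264 nC

A = π(0.0637 m)² = 1.27×10⁻² m².
C = κε₀A/d = 2.10 × 8.85×10⁻¹² × 1.27×10⁻² / 2.75×10⁻⁴ = 8.62×10⁻¹⁰ F.
Q = CV = 8.62×10⁻¹⁰ × 307 = 2.64×10⁻⁷ C.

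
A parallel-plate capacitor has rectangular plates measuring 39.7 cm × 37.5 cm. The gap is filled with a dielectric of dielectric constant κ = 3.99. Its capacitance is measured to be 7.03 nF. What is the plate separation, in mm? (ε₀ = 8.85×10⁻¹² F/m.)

d ≈ 0.748 mm

A = 39.7 × 37.5 cm² = 0.149 m².
d = κε₀A/C = 3.99 × 8.85×10⁻¹² × 0.149 / 7.03×10⁻⁹ = 7.48×10⁻⁴ m.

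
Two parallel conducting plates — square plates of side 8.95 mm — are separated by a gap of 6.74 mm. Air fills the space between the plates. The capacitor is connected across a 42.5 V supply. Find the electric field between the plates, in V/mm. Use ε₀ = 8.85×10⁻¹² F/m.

E = V/d = 42.5 / 6.74×10⁻³ = 6.31×10³ V/m.

E ≈ 6.31 V/mm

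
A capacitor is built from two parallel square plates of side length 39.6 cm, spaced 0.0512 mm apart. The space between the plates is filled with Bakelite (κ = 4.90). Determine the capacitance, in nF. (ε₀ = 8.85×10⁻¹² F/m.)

C ≈ 133 nF

A = (39.6 cm)² = 0.157 m².
C = κε₀A/d = 4.90 × 8.85×10⁻¹² × 0.157 / 5.12×10⁻⁵ = 1.33×10⁻⁷ F.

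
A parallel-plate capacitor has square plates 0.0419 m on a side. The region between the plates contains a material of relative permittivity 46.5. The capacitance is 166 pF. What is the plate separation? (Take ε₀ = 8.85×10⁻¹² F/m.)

A = (0.0419 m)² = 1.76×10⁻³ m².
d = κε₀A/C = 46.5 × 8.85×10⁻¹² × 1.76×10⁻³ / 1.66×10⁻¹⁰ = 4.35×10⁻³ m.

4.35 mm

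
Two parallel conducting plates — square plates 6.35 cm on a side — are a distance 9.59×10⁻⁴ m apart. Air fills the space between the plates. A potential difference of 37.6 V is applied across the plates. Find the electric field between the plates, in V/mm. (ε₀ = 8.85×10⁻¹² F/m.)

E = V/d = 37.6 / 9.59×10⁻⁴ = 3.92×10⁴ V/m.

39.2 V/mm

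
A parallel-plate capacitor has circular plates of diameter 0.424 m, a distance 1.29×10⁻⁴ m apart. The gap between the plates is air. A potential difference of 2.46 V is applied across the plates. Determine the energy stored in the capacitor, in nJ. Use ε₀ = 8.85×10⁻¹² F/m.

29.3 nJ

A = π(0.424/2 m)² = 0.141 m².
C = ε₀A/d = 8.85×10⁻¹² × 0.141 / 1.29×10⁻⁴ = 9.69×10⁻⁹ F.
U = ½CV² = ½ × 9.69×10⁻⁹ × (2.46)² = 2.93×10⁻⁸ J.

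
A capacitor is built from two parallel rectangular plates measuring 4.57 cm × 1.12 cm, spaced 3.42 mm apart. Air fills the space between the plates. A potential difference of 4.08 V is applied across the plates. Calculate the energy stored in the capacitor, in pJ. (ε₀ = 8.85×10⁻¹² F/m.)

11.0 pJ

A = 4.57 × 1.12 cm² = 5.12×10⁻⁴ m².
C = ε₀A/d = 8.85×10⁻¹² × 5.12×10⁻⁴ / 3.42×10⁻³ = 1.32×10⁻¹² F.
U = ½CV² = ½ × 1.32×10⁻¹² × (4.08)² = 1.10×10⁻¹¹ J.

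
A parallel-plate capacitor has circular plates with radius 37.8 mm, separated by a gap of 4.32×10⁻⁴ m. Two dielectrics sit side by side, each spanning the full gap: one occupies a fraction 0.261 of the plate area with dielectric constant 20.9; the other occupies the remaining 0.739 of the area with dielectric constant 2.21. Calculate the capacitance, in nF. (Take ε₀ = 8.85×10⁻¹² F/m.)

0.652 nF

A = π(37.8 mm)² = 4.49×10⁻³ m².
Side-by-side slabs ⇒ two capacitors in parallel, each spanning the full gap.
C₁ = κ₁ε₀A₁/d = 20.9 × 8.85×10⁻¹² × 1.17×10⁻³ / 4.32×10⁻⁴ = 5.02×10⁻¹⁰ F.
C₂ = κ₂ε₀A₂/d = 2.21 × 8.85×10⁻¹² × 3.32×10⁻³ / 4.32×10⁻⁴ = 1.50×10⁻¹⁰ F.
C = C₁ + C₂ = 6.52×10⁻¹⁰ F.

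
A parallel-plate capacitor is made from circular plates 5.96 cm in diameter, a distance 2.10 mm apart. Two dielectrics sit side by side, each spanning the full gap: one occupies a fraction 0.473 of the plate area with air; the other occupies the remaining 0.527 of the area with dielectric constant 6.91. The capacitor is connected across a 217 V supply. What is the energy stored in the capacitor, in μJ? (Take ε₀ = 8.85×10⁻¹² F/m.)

A = π(5.96/2 cm)² = 2.79×10⁻³ m².
Side-by-side slabs ⇒ two capacitors in parallel, each spanning the full gap.
C₁ = κ₁ε₀A₁/d = 1.00 × 8.85×10⁻¹² × 1.32×10⁻³ / 2.10×10⁻³ = 5.56×10⁻¹² F.
C₂ = κ₂ε₀A₂/d = 6.91 × 8.85×10⁻¹² × 1.47×10⁻³ / 2.10×10⁻³ = 4.28×10⁻¹¹ F.
C = C₁ + C₂ = 4.84×10⁻¹¹ F.
U = ½CV² = ½ × 4.84×10⁻¹¹ × (217)² = 1.14×10⁻⁶ J.

U ≈ 1.14 μJ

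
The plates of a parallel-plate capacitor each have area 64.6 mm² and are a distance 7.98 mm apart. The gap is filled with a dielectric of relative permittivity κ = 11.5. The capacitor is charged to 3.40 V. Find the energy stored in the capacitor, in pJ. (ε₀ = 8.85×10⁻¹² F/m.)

4.76 pJ

A = 64.6 mm² = 6.46×10⁻⁵ m².
C = κε₀A/d = 11.5 × 8.85×10⁻¹² × 6.46×10⁻⁵ / 7.98×10⁻³ = 8.24×10⁻¹³ F.
U = ½CV² = ½ × 8.24×10⁻¹³ × (3.40)² = 4.76×10⁻¹² J.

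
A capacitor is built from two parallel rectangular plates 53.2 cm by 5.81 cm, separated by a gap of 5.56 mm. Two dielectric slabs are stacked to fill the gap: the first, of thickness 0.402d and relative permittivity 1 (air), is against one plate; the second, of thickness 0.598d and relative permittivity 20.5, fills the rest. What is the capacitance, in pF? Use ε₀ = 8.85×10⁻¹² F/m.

114 pF

A = 53.2 × 5.81 cm² = 3.09×10⁻² m².
Stacked slabs ⇒ two capacitors in series, each with the full plate area.
C₁ = κ₁ε₀A/d₁ = 1.00 × 8.85×10⁻¹² × 3.09×10⁻² / 2.24×10⁻³ = 1.22×10⁻¹⁰ F.
C₂ = κ₂ε₀A/d₂ = 20.5 × 8.85×10⁻¹² × 3.09×10⁻² / 3.32×10⁻³ = 1.69×10⁻⁹ F.
C = (1/C₁ + 1/C₂)⁻¹ = 1.14×10⁻¹⁰ F.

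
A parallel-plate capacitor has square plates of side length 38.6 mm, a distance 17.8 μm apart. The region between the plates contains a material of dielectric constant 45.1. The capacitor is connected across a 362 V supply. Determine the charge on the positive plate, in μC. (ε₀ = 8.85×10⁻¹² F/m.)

A = (38.6 mm)² = 1.49×10⁻³ m².
C = κε₀A/d = 45.1 × 8.85×10⁻¹² × 1.49×10⁻³ / 1.78×10⁻⁵ = 3.34×10⁻⁸ F.
Q = CV = 3.34×10⁻⁸ × 362 = 1.21×10⁻⁵ C.

Q ≈ 12.1 μC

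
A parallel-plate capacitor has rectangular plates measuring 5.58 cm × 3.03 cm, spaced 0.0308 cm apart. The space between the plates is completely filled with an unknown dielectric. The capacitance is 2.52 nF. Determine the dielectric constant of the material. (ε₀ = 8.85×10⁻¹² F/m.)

A = 5.58 × 3.03 cm² = 1.69×10⁻³ m².
κ = Cd/(ε₀A) = 2.52×10⁻⁹ × 3.08×10⁻⁴ / (8.85×10⁻¹² × 1.69×10⁻³) = 51.9.

51.9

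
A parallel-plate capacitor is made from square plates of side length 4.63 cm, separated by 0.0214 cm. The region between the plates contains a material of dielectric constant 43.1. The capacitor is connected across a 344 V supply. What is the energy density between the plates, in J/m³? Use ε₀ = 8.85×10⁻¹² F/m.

493 J/m³

E = V/d = 344 / 2.14×10⁻⁴ = 1.61×10⁶ V/m.
u = ½κε₀E² = ½ × 43.1 × 8.85×10⁻¹² × (1.61×10⁶)² = 4.93×10² J/m³.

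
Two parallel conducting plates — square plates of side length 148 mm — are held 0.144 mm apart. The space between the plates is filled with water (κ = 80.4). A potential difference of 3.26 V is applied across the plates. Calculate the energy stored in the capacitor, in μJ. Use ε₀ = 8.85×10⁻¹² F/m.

0.575 μJ

A = (148 mm)² = 2.19×10⁻² m².
C = κε₀A/d = 80.4 × 8.85×10⁻¹² × 2.19×10⁻² / 1.44×10⁻⁴ = 1.08×10⁻⁷ F.
U = ½CV² = ½ × 1.08×10⁻⁷ × (3.26)² = 5.75×10⁻⁷ J.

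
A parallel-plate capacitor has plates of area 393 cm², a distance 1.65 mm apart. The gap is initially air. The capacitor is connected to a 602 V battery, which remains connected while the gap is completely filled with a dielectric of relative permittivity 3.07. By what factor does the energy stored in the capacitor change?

Battery connected ⇒ V is held fixed.
C₂ = 3.07 C₁ and U = ½CV², so U₂/U₁ = C₂/C₁ = 3.07.

3.07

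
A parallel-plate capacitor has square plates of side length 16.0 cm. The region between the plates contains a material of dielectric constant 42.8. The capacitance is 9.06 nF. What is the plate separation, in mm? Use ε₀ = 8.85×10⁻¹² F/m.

1.07 mm

A = (16.0 cm)² = 2.56×10⁻² m².
d = κε₀A/C = 42.8 × 8.85×10⁻¹² × 2.56×10⁻² / 9.06×10⁻⁹ = 1.07×10⁻³ m.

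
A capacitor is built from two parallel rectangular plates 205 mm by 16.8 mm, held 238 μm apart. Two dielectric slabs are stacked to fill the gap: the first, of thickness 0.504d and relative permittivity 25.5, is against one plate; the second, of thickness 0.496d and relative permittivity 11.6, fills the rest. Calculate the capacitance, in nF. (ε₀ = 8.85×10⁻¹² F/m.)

A = 205 × 16.8 mm² = 3.44×10⁻³ m².
Stacked slabs ⇒ two capacitors in series, each with the full plate area.
C₁ = κ₁ε₀A/d₁ = 25.5 × 8.85×10⁻¹² × 3.44×10⁻³ / 1.20×10⁻⁴ = 6.48×10⁻⁹ F.
C₂ = κ₂ε₀A/d₂ = 11.6 × 8.85×10⁻¹² × 3.44×10⁻³ / 1.18×10⁻⁴ = 3.00×10⁻⁹ F.
C = (1/C₁ + 1/C₂)⁻¹ = 2.05×10⁻⁹ F.

C ≈ 2.05 nF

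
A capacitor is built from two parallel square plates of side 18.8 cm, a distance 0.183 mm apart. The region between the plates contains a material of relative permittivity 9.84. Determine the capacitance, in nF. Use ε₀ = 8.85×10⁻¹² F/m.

C ≈ 16.8 nF

A = (18.8 cm)² = 3.53×10⁻² m².
C = κε₀A/d = 9.84 × 8.85×10⁻¹² × 3.53×10⁻² / 1.83×10⁻⁴ = 1.68×10⁻⁸ F.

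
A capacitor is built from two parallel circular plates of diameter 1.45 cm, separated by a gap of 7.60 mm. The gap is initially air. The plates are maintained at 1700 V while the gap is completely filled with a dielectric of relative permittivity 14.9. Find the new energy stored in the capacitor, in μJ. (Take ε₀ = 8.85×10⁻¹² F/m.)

U ≈ 4.14 μJ

A = π(1.45/2 cm)² = 1.65×10⁻⁴ m².
Initially C₁ = ε₀A/d = 8.85×10⁻¹² × 1.65×10⁻⁴ / 7.60×10⁻³ = 1.92×10⁻¹³ F.
U₁ = 2.78×10⁻⁷ J.
Battery connected ⇒ V is held fixed. C₂ = 14.9 C₁ and U = ½CV², so U₂/U₁ = C₂/C₁ = 14.9.
U₂ = 14.9 × 2.78×10⁻⁷ = 4.14×10⁻⁶ J.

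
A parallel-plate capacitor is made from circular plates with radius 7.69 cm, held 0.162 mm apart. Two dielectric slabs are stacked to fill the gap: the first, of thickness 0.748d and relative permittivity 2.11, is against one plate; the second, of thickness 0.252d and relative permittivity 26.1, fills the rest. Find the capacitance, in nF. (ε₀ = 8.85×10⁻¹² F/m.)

2.79 nF

A = π(7.69 cm)² = 1.86×10⁻² m².
Stacked slabs ⇒ two capacitors in series, each with the full plate area.
C₁ = κ₁ε₀A/d₁ = 2.11 × 8.85×10⁻¹² × 1.86×10⁻² / 1.21×10⁻⁴ = 2.86×10⁻⁹ F.
C₂ = κ₂ε₀A/d₂ = 26.1 × 8.85×10⁻¹² × 1.86×10⁻² / 4.08×10⁻⁵ = 1.05×10⁻⁷ F.
C = (1/C₁ + 1/C₂)⁻¹ = 2.79×10⁻⁹ F.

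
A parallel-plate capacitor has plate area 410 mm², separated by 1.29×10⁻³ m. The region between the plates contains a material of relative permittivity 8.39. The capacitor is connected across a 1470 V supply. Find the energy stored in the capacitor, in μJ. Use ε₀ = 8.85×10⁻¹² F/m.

U ≈ 25.5 μJ

A = 410 mm² = 4.10×10⁻⁴ m².
C = κε₀A/d = 8.39 × 8.85×10⁻¹² × 4.10×10⁻⁴ / 1.29×10⁻³ = 2.36×10⁻¹¹ F.
U = ½CV² = ½ × 2.36×10⁻¹¹ × (1470)² = 2.55×10⁻⁵ J.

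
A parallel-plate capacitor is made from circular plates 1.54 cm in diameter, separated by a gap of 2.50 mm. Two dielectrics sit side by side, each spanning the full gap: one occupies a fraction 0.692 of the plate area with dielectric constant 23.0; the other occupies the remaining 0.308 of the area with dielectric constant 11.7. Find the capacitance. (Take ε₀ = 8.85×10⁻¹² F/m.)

A = π(1.54/2 cm)² = 1.86×10⁻⁴ m².
Side-by-side slabs ⇒ two capacitors in parallel, each spanning the full gap.
C₁ = κ₁ε₀A₁/d = 23.0 × 8.85×10⁻¹² × 1.29×10⁻⁴ / 2.50×10⁻³ = 1.05×10⁻¹¹ F.
C₂ = κ₂ε₀A₂/d = 11.7 × 8.85×10⁻¹² × 5.74×10⁻⁵ / 2.50×10⁻³ = 2.38×10⁻¹² F.
C = C₁ + C₂ = 1.29×10⁻¹¹ F.

12.9 pF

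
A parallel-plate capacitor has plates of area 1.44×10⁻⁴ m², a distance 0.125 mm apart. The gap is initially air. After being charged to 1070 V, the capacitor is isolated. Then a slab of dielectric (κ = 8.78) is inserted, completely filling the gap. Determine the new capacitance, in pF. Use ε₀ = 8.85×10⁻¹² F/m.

Initially C₁ = ε₀A/d = 8.85×10⁻¹² × 1.44×10⁻⁴ / 1.25×10⁻⁴ = 1.02×10⁻¹¹ F.
C = κε₀A/d scales with κ, so C₂/C₁ = κ = 8.78.
C₂ = 8.78 × 1.02×10⁻¹¹ = 8.95×10⁻¹¹ F.

89.5 pF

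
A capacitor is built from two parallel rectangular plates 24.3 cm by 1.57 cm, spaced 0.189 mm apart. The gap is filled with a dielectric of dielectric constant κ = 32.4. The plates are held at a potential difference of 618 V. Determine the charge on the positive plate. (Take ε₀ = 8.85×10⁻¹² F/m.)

Q ≈ 3.58 μC

A = 24.3 × 1.57 cm² = 3.82×10⁻³ m².
C = κε₀A/d = 32.4 × 8.85×10⁻¹² × 3.82×10⁻³ / 1.89×10⁻⁴ = 5.79×10⁻⁹ F.
Q = CV = 5.79×10⁻⁹ × 618 = 3.58×10⁻⁶ C.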